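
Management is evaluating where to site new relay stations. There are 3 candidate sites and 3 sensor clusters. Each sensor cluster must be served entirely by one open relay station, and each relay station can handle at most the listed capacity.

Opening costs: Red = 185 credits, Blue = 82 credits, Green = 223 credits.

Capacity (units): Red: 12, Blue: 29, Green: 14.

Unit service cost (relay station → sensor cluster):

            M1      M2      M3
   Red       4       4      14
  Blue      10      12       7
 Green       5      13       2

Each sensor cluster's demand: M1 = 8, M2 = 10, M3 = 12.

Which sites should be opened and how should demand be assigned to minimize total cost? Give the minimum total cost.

Minimum total cost: 471

Open {Red, Blue}: M1→Blue 10·8=80, M2→Red 4·10=40, M3→Blue 7·12=84.
Loads: Red carries 10/12, Blue carries 20/29. Service 204; fixed 267; total 471.
Next best feasible plan costs 503.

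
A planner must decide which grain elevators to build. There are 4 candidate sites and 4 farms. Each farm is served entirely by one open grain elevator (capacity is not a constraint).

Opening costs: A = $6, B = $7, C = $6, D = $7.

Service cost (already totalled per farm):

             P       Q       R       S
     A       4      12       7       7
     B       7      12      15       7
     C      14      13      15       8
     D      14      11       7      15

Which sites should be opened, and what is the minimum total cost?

Open A only; minimum total cost 36.

For any fixed open set, each farm goes to its cheapest open site; total = fixed + service.
{A}: P→A 4, Q→A 12, R→A 7, S→A 7. Service 30; fixed 6; total 36.
{A, C}: P→A 4, Q→A 12, R→A 7, S→A 7. Service 30; fixed 12; total 42.
{A, D}: service 29 + fixed 13 = 42
{A, B, C, D}: service 29 + fixed 26 = 55
No other subset beats 36.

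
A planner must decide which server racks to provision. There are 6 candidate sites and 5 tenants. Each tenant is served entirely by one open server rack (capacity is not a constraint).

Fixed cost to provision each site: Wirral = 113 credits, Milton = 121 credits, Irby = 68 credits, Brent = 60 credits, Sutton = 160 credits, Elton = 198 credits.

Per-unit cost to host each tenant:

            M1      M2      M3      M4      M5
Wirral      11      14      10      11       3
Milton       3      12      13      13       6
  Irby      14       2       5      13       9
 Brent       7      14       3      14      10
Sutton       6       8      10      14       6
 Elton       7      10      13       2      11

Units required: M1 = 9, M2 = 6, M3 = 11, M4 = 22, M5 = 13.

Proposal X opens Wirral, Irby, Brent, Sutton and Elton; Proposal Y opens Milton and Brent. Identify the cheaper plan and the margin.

Proposal X: {Wirral, Irby, Brent, Sutton, Elton}: M1→Sutton 6·9=54, M2→Irby 2·6=12, M3→Brent 3·11=33, M4→Elton 2·22=44, M5→Wirral 3·13=39. Service 182; fixed 599; total 781.
Proposal Y: {Milton, Brent}: M1→Milton 3·9=27, M2→Milton 12·6=72, M3→Brent 3·11=33, M4→Milton 13·22=286, M5→Milton 6·13=78. Service 496; fixed 181; total 677.
Difference: |781 − 677| = 104.

Proposal Y is cheaper by 104.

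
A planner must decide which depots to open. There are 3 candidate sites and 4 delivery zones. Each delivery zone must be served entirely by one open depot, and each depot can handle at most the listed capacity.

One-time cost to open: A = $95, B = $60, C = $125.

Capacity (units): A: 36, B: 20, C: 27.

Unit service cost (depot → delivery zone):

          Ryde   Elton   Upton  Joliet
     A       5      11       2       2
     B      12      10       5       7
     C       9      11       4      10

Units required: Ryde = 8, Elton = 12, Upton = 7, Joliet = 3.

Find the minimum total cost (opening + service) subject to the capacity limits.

Open {A}: Ryde→A 5·8=40, Elton→A 11·12=132, Upton→A 2·7=14, Joliet→A 2·3=6.
Loads: A carries 30/36. Service 192; fixed 95; total 287.
Next best feasible plan costs 335.

Minimum total cost: 287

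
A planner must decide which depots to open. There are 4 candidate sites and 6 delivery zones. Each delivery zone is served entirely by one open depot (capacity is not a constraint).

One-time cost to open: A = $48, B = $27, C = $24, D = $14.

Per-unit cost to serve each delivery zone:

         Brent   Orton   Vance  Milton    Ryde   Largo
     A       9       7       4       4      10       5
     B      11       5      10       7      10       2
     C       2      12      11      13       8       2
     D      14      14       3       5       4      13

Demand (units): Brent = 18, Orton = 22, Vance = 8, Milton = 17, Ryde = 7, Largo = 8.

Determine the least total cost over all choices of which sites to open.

Minimum total cost: 364

For any fixed open set, each delivery zone goes to its cheapest open site; total = fixed + service.
{B, C, D}: Brent→C 2·18=36, Orton→B 5·22=110, Vance→D 3·8=24, Milton→D 5·17=85, Ryde→D 4·7=28, Largo→B 2·8=16. Service 299; fixed 65; total 364.
{A, B, C, D}: service 282 + fixed 113 = 395
{A, C, D}: service 326 + fixed 86 = 412
{D}: service 801 + fixed 14 = 815
(All 15 nonempty subsets were checked; B, C and D is lowest.)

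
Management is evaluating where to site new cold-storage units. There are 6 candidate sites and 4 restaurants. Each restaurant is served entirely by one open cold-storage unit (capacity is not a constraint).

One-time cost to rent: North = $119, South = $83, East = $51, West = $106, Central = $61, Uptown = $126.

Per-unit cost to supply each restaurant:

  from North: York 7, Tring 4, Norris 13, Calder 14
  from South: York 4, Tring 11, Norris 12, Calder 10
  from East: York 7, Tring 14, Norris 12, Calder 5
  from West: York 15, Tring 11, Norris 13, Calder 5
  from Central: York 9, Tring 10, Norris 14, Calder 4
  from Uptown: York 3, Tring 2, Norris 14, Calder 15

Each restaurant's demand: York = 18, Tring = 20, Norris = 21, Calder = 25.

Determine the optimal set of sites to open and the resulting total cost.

For any fixed open set, each restaurant goes to its cheapest open site; total = fixed + service.
{East, Uptown}: York→Uptown 3·18=54, Tring→Uptown 2·20=40, Norris→East 12·21=252, Calder→East 5·25=125. Service 471; fixed 177; total 648.
{Central, Uptown}: service 488 + fixed 187 = 675
{East, Central, Uptown}: York→Uptown 3·18=54, Tring→Uptown 2·20=40, Norris→East 12·21=252, Calder→Central 4·25=100. Service 446; fixed 238; total 684.
{North, South, East, West, Central, Uptown}: York→Uptown 3·18=54, Tring→Uptown 2·20=40, Norris→South 12·21=252, Calder→Central 4·25=100. Service 446; fixed 546; total 992.
No other subset beats 648.

Open East and Uptown; minimum total cost 648.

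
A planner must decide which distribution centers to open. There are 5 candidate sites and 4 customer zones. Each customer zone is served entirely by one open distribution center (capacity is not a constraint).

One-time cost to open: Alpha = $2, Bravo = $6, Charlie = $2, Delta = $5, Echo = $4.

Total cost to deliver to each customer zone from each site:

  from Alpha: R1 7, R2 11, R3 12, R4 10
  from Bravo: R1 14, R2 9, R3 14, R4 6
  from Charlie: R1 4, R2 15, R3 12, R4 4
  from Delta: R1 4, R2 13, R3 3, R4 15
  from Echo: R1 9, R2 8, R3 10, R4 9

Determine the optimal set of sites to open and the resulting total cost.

For any fixed open set, each customer zone goes to its cheapest open site; total = fixed + service.
{Charlie, Delta, Echo}: R1→Charlie 4, R2→Echo 8, R3→Delta 3, R4→Charlie 4. Service 19; fixed 11; total 30.
{Alpha, Charlie, Delta}: R1→Charlie 4, R2→Alpha 11, R3→Delta 3, R4→Charlie 4. Service 22; fixed 9; total 31.
{Charlie, Delta}: R1→Charlie 4, R2→Delta 13, R3→Delta 3, R4→Charlie 4. Service 24; fixed 7; total 31.
{Alpha, Bravo, Charlie, Delta, Echo}: R1→Charlie 4, R2→Echo 8, R3→Delta 3, R4→Charlie 4. Service 19; fixed 19; total 38.
No other subset beats 30.

Open Charlie, Delta and Echo; minimum total cost 30.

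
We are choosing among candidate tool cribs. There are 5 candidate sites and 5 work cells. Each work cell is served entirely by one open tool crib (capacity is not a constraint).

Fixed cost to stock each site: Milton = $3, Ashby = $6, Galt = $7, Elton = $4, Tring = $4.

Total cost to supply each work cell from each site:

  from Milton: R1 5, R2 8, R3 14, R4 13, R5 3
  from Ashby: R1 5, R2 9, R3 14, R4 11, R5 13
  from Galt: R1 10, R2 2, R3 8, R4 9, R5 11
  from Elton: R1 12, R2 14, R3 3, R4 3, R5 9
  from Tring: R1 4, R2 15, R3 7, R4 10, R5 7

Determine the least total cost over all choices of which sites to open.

Minimum total cost: 29

For any fixed open set, each work cell goes to its cheapest open site; total = fixed + service.
{Milton, Elton}: R1→Milton 5, R2→Milton 8, R3→Elton 3, R4→Elton 3, R5→Milton 3. Service 22; fixed 7; total 29.
{Milton, Galt, Elton}: R1→Milton 5, R2→Galt 2, R3→Elton 3, R4→Elton 3, R5→Milton 3. Service 16; fixed 14; total 30.
{Milton, Elton, Tring}: R1→Tring 4, R2→Milton 8, R3→Elton 3, R4→Elton 3, R5→Milton 3. Service 21; fixed 11; total 32.
{Milton, Ashby, Galt, Elton, Tring}: service 15 + fixed 24 = 39
No other subset beats 29.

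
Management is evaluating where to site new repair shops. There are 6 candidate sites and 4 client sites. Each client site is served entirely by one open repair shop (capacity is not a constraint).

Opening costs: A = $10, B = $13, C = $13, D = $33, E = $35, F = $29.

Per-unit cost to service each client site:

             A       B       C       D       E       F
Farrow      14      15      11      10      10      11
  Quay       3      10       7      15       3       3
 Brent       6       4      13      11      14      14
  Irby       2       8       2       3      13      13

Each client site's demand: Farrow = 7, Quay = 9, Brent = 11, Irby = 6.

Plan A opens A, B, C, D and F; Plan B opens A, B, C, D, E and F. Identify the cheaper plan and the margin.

Plan A: {A, B, C, D, F}: Farrow→D 10·7=70, Quay→A 3·9=27, Brent→B 4·11=44, Irby→A 2·6=12. Service 153; fixed 98; total 251.
Plan B: {A, B, C, D, E, F}: Farrow→D 10·7=70, Quay→A 3·9=27, Brent→B 4·11=44, Irby→A 2·6=12. Service 153; fixed 133; total 286.
Difference: |251 − 286| = 35.

Plan A is cheaper by 35.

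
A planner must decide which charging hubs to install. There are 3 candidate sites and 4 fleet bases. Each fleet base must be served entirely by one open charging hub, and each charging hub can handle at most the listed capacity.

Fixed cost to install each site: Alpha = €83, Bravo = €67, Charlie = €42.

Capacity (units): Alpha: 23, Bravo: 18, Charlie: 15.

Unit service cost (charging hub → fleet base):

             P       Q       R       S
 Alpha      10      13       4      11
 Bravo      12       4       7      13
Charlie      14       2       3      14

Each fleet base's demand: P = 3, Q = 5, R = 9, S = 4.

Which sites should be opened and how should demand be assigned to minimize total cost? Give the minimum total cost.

Open {Bravo, Charlie}: P→Bravo 12·3=36, Q→Charlie 2·5=10, R→Charlie 3·9=27, S→Bravo 13·4=52.
Loads: Bravo carries 7/18, Charlie carries 14/15. Service 125; fixed 109; total 234.
Next best feasible plan costs 236.

Minimum total cost: 234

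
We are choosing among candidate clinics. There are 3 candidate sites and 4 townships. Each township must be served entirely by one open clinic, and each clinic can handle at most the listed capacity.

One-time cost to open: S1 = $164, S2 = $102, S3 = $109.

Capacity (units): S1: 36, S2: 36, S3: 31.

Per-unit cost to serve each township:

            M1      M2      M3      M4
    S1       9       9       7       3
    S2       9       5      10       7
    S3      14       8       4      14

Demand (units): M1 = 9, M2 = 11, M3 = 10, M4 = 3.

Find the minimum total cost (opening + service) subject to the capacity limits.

Open {S2}: M1→S2 9·9=81, M2→S2 5·11=55, M3→S2 10·10=100, M4→S2 7·3=21.
Loads: S2 carries 33/36. Service 257; fixed 102; total 359.
Next best feasible plan costs 408.

Minimum total cost: 359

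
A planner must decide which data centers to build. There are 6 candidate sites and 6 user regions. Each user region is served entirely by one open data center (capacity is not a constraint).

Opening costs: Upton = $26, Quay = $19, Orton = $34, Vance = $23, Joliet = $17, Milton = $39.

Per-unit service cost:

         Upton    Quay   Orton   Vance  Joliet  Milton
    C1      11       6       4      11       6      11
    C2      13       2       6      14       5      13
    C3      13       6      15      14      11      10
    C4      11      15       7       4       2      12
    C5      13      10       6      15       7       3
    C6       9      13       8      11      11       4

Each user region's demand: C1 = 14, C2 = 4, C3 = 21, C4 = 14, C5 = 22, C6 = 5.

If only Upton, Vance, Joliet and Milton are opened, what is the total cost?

Each user region is assigned to its cheapest site among the open ones.
{Upton, Vance, Joliet, Milton}: C1→Joliet 6·14=84, C2→Joliet 5·4=20, C3→Milton 10·21=210, C4→Joliet 2·14=28, C5→Milton 3·22=66, C6→Milton 4·5=20. Service 428; fixed 105; total 533.

Total cost: 533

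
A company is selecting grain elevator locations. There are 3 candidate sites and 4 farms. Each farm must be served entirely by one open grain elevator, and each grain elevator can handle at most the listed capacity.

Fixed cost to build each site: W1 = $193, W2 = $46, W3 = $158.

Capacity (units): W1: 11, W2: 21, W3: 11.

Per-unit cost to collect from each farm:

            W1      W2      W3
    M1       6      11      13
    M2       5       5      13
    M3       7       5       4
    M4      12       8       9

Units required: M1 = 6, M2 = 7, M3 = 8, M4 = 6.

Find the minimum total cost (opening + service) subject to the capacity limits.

Open {W2, W3}: M1→W2 11·6=66, M2→W2 5·7=35, M3→W3 4·8=32, M4→W2 8·6=48.
Loads: W2 carries 19/21, W3 carries 8/11. Service 181; fixed 204; total 385.
Next best feasible plan costs 398.

Minimum total cost: 385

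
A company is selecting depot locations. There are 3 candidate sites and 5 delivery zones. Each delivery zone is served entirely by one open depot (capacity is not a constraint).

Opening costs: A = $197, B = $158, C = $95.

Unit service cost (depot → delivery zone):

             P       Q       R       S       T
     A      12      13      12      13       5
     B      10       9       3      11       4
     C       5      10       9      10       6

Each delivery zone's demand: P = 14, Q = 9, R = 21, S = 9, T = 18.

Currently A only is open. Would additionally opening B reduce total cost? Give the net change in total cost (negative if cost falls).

Yes — net change −131 (cost falls by 131).

Current service cost with {A}: 744.
Adding B: each delivery zone re-picks its cheapest; new service cost 455, saving 289.
Extra fixed cost: 158. Net change = 158 − 289 = -131.
(Totals: 941 → 810.)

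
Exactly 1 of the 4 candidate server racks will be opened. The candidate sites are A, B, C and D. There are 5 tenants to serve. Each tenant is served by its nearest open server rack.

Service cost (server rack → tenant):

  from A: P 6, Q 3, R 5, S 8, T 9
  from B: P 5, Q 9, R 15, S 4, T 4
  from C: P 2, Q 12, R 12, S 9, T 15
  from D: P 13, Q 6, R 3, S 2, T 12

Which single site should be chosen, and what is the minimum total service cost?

With exactly 1 open, each tenant uses its cheapest among the chosen.
{A}: P→A 6, Q→A 3, R→A 5, S→A 8, T→A 9. Service cost 31.
{D}: service cost 36
{B}: service cost 37
Among all 4 size-1 choices, {A} is lowest.

Choose A only; total service cost 31.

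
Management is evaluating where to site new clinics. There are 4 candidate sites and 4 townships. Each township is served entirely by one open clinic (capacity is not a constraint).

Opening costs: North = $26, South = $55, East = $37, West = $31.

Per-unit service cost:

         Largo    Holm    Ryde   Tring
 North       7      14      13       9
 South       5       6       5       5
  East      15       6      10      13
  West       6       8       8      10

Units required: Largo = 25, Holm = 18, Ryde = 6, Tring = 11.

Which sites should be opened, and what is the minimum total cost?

For any fixed open set, each township goes to its cheapest open site; total = fixed + service.
{South}: Largo→South 5·25=125, Holm→South 6·18=108, Ryde→South 5·6=30, Tring→South 5·11=55. Service 318; fixed 55; total 373.
{North, South}: Largo→South 5·25=125, Holm→South 6·18=108, Ryde→South 5·6=30, Tring→South 5·11=55. Service 318; fixed 81; total 399.
{South, West}: Largo→South 5·25=125, Holm→South 6·18=108, Ryde→South 5·6=30, Tring→South 5·11=55. Service 318; fixed 86; total 404.
{North, South, East, West}: Largo→South 5·25=125, Holm→South 6·18=108, Ryde→South 5·6=30, Tring→South 5·11=55. Service 318; fixed 149; total 467.
(All 15 nonempty subsets were checked; South only is lowest.)

Open South only; minimum total cost 373.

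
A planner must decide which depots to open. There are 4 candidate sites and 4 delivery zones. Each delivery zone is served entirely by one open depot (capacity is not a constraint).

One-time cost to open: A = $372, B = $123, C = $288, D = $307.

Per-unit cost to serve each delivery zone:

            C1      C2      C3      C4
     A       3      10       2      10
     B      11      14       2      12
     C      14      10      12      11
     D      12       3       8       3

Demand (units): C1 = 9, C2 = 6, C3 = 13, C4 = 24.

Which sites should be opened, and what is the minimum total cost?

For any fixed open set, each delivery zone goes to its cheapest open site; total = fixed + service.
{D}: C1→D 12·9=108, C2→D 3·6=18, C3→D 8·13=104, C4→D 3·24=72. Service 302; fixed 307; total 609.
{B}: C1→B 11·9=99, C2→B 14·6=84, C3→B 2·13=26, C4→B 12·24=288. Service 497; fixed 123; total 620.
{B, D}: service 215 + fixed 430 = 645
{A, B, C, D}: C1→A 3·9=27, C2→D 3·6=18, C3→A 2·13=26, C4→D 3·24=72. Service 143; fixed 1090; total 1233.
No other subset beats 609.

Open D only; minimum total cost 609.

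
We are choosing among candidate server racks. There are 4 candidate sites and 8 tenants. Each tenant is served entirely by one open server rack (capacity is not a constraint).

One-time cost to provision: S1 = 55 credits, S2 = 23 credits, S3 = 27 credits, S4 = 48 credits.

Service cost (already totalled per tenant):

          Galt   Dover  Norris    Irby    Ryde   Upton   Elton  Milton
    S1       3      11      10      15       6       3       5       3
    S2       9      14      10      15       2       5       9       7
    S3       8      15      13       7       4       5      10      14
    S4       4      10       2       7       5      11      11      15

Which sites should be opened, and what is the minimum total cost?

For any fixed open set, each tenant goes to its cheapest open site; total = fixed + service.
{S2}: Galt→S2 9, Dover→S2 14, Norris→S2 10, Irby→S2 15, Ryde→S2 2, Upton→S2 5, Elton→S2 9, Milton→S2 7. Service 71; fixed 23; total 94.
{S3}: service 76 + fixed 27 = 103
{S1}: service 56 + fixed 55 = 111
{S1, S2, S3, S4}: service 35 + fixed 153 = 188
(All 15 nonempty subsets were checked; S2 only is lowest.)

Open S2 only; minimum total cost 94.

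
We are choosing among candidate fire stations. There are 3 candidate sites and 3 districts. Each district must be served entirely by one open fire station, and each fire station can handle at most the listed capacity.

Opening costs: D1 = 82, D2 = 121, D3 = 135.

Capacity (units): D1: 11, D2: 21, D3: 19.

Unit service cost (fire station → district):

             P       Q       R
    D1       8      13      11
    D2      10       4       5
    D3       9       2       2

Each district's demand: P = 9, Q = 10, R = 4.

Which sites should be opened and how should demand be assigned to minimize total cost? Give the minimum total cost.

Open {D1, D3}: P→D1 8·9=72, Q→D3 2·10=20, R→D3 2·4=8.
Loads: D1 carries 9/11, D3 carries 14/19. Service 100; fixed 217; total 317.
Next best feasible plan costs 335.

Minimum total cost: 317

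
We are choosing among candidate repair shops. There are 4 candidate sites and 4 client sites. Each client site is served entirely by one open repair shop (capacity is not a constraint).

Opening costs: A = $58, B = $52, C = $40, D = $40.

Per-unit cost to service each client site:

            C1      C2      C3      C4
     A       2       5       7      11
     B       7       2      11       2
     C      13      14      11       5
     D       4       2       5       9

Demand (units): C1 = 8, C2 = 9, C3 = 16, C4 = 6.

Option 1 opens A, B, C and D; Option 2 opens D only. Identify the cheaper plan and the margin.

Option 2 is cheaper by 92.

Option 1: {A, B, C, D}: C1→A 2·8=16, C2→B 2·9=18, C3→D 5·16=80, C4→B 2·6=12. Service 126; fixed 190; total 316.
Option 2: {D}: C1→D 4·8=32, C2→D 2·9=18, C3→D 5·16=80, C4→D 9·6=54. Service 184; fixed 40; total 224.
Difference: |316 − 224| = 92.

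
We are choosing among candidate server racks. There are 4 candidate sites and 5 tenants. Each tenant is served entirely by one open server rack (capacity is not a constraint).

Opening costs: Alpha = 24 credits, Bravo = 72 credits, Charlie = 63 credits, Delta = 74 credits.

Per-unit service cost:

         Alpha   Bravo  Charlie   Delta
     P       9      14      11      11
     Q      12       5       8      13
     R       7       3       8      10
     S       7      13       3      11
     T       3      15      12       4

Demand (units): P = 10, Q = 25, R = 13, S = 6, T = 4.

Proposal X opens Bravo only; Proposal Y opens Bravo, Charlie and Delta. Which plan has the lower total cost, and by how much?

Proposal X: {Bravo}: P→Bravo 14·10=140, Q→Bravo 5·25=125, R→Bravo 3·13=39, S→Bravo 13·6=78, T→Bravo 15·4=60. Service 442; fixed 72; total 514.
Proposal Y: {Bravo, Charlie, Delta}: P→Charlie 11·10=110, Q→Bravo 5·25=125, R→Bravo 3·13=39, S→Charlie 3·6=18, T→Delta 4·4=16. Service 308; fixed 209; total 517.
Difference: |514 − 517| = 3.

Proposal X is cheaper by 3.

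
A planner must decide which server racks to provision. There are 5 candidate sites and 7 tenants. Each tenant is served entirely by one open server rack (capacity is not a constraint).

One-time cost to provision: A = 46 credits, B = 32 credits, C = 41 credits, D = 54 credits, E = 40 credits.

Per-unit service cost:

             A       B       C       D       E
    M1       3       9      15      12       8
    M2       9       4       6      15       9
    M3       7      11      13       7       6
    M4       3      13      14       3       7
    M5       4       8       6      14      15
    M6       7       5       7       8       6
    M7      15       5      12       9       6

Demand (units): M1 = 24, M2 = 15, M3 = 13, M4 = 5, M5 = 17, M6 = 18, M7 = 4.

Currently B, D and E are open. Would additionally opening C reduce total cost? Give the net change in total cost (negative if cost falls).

No — net change +7 (cost rises by 7).

Current service cost with {B, D, E}: 591.
Adding C: each tenant re-picks its cheapest; new service cost 557, saving 34.
Extra fixed cost: 41. Net change = 41 − 34 = 7.
(Totals: 717 → 724.)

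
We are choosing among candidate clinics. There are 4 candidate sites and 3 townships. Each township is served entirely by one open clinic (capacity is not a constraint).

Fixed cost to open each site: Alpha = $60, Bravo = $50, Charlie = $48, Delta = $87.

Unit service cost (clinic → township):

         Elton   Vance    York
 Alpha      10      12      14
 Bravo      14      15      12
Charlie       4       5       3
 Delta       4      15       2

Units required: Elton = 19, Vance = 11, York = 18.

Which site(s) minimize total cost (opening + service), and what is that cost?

Open Charlie only; minimum total cost 233.

For any fixed open set, each township goes to its cheapest open site; total = fixed + service.
{Charlie}: Elton→Charlie 4·19=76, Vance→Charlie 5·11=55, York→Charlie 3·18=54. Service 185; fixed 48; total 233.
{Bravo, Charlie}: Elton→Charlie 4·19=76, Vance→Charlie 5·11=55, York→Charlie 3·18=54. Service 185; fixed 98; total 283.
{Alpha, Charlie}: service 185 + fixed 108 = 293
{Alpha, Bravo, Charlie, Delta}: Elton→Charlie 4·19=76, Vance→Charlie 5·11=55, York→Delta 2·18=36. Service 167; fixed 245; total 412.
No other subset beats 233.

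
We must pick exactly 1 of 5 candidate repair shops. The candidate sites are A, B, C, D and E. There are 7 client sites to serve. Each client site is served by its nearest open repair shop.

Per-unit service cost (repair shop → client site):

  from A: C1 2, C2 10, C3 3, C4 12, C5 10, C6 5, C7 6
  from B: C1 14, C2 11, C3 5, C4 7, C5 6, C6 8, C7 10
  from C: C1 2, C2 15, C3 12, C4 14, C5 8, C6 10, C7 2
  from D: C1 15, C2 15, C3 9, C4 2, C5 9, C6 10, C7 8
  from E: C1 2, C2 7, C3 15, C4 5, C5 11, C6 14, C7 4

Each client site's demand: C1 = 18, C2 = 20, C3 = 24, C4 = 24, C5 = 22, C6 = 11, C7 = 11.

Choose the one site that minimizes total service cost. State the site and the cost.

With exactly 1 open, each client site uses its cheapest among the chosen.
{A}: C1→A 2·18=36, C2→A 10·20=200, C3→A 3·24=72, C4→A 12·24=288, C5→A 10·22=220, C6→A 5·11=55, C7→A 6·11=66. Service cost 937.
{B}: service cost 1090
{E}: service cost 1096
Among all 5 size-1 choices, {A} is lowest.

Choose A only; total service cost 937.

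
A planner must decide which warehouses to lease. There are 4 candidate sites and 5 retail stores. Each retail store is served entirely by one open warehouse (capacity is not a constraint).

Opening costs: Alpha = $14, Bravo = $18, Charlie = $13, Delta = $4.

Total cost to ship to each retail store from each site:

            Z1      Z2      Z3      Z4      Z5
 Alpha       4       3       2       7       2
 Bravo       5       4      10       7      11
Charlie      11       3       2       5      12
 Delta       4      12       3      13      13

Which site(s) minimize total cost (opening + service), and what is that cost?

Open Alpha only; minimum total cost 32.

For any fixed open set, each retail store goes to its cheapest open site; total = fixed + service.
{Alpha}: Z1→Alpha 4, Z2→Alpha 3, Z3→Alpha 2, Z4→Alpha 7, Z5→Alpha 2. Service 18; fixed 14; total 32.
{Alpha, Delta}: Z1→Alpha 4, Z2→Alpha 3, Z3→Alpha 2, Z4→Alpha 7, Z5→Alpha 2. Service 18; fixed 18; total 36.
{Alpha, Charlie}: service 16 + fixed 27 = 43
{Alpha, Bravo, Charlie, Delta}: service 16 + fixed 49 = 65
No other subset beats 32.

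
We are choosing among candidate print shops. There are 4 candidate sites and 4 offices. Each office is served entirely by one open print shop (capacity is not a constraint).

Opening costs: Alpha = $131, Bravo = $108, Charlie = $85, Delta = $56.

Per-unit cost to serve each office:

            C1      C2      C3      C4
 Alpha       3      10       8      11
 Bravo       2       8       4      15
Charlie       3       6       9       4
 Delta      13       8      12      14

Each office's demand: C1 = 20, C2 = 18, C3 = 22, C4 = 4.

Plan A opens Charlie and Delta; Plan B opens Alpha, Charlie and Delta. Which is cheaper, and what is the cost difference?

Plan A is cheaper by 109.

Plan A: {Charlie, Delta}: C1→Charlie 3·20=60, C2→Charlie 6·18=108, C3→Charlie 9·22=198, C4→Charlie 4·4=16. Service 382; fixed 141; total 523.
Plan B: {Alpha, Charlie, Delta}: C1→Alpha 3·20=60, C2→Charlie 6·18=108, C3→Alpha 8·22=176, C4→Charlie 4·4=16. Service 360; fixed 272; total 632.
Difference: |523 − 632| = 109.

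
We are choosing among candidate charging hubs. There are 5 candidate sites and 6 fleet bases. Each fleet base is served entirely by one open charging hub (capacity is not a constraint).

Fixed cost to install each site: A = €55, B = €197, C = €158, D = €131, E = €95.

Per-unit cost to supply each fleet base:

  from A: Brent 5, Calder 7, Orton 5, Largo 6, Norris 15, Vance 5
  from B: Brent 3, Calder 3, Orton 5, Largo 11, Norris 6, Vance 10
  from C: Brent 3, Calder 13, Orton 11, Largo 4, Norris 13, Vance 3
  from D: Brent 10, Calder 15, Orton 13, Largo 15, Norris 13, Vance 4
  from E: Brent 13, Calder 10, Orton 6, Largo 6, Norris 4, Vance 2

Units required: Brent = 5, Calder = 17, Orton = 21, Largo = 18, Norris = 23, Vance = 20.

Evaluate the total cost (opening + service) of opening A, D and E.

Each fleet base is assigned to its cheapest site among the open ones.
{A, D, E}: Brent→A 5·5=25, Calder→A 7·17=119, Orton→A 5·21=105, Largo→A 6·18=108, Norris→E 4·23=92, Vance→E 2·20=40. Service 489; fixed 281; total 770.

Total cost: 770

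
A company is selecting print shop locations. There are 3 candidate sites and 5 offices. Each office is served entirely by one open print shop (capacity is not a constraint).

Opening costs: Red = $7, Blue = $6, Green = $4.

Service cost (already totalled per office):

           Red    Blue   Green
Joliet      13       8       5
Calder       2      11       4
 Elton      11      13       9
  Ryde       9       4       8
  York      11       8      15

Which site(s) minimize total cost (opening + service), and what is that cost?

For any fixed open set, each office goes to its cheapest open site; total = fixed + service.
{Blue, Green}: Joliet→Green 5, Calder→Green 4, Elton→Green 9, Ryde→Blue 4, York→Blue 8. Service 30; fixed 10; total 40.
{Red, Blue, Green}: Joliet→Green 5, Calder→Red 2, Elton→Green 9, Ryde→Blue 4, York→Blue 8. Service 28; fixed 17; total 45.
{Green}: Joliet→Green 5, Calder→Green 4, Elton→Green 9, Ryde→Green 8, York→Green 15. Service 41; fixed 4; total 45.
No other subset beats 40.

Open Blue and Green; minimum total cost 40.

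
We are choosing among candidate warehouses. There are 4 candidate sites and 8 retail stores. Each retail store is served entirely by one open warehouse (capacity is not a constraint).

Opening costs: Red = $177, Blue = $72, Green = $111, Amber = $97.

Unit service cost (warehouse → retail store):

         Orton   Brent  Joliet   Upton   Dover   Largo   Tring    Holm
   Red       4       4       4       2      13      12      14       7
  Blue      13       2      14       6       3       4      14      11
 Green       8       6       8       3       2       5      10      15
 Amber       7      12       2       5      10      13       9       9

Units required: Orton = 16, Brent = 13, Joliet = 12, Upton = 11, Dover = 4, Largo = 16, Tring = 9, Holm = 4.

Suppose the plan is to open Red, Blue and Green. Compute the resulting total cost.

Each retail store is assigned to its cheapest site among the open ones.
{Red, Blue, Green}: Orton→Red 4·16=64, Brent→Blue 2·13=26, Joliet→Red 4·12=48, Upton→Red 2·11=22, Dover→Green 2·4=8, Largo→Blue 4·16=64, Tring→Green 10·9=90, Holm→Red 7·4=28. Service 350; fixed 360; total 710.

Total cost: 710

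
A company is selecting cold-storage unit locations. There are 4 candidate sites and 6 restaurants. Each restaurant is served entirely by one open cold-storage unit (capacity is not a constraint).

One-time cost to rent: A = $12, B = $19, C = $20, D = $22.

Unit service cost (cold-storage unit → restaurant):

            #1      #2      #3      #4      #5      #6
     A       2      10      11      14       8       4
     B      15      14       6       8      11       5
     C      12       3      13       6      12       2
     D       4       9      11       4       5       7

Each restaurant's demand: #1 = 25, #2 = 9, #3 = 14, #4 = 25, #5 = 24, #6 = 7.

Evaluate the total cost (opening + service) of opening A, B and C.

Each restaurant is assigned to its cheapest site among the open ones.
{A, B, C}: #1→A 2·25=50, #2→C 3·9=27, #3→B 6·14=84, #4→C 6·25=150, #5→A 8·24=192, #6→C 2·7=14. Service 517; fixed 51; total 568.

Total cost: 568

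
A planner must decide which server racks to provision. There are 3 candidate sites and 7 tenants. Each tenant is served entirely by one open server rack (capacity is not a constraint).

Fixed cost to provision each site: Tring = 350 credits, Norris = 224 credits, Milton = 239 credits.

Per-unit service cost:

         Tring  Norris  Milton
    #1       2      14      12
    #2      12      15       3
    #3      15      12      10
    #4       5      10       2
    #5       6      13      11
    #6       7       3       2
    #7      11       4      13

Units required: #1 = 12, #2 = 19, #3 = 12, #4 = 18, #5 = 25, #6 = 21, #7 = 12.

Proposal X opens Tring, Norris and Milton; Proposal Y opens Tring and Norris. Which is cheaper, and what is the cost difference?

Proposal X: {Tring, Norris, Milton}: #1→Tring 2·12=24, #2→Milton 3·19=57, #3→Milton 10·12=120, #4→Milton 2·18=36, #5→Tring 6·25=150, #6→Milton 2·21=42, #7→Norris 4·12=48. Service 477; fixed 813; total 1290.
Proposal Y: {Tring, Norris}: #1→Tring 2·12=24, #2→Tring 12·19=228, #3→Norris 12·12=144, #4→Tring 5·18=90, #5→Tring 6·25=150, #6→Norris 3·21=63, #7→Norris 4·12=48. Service 747; fixed 574; total 1321.
Difference: |1290 − 1321| = 31.

Proposal X is cheaper by 31.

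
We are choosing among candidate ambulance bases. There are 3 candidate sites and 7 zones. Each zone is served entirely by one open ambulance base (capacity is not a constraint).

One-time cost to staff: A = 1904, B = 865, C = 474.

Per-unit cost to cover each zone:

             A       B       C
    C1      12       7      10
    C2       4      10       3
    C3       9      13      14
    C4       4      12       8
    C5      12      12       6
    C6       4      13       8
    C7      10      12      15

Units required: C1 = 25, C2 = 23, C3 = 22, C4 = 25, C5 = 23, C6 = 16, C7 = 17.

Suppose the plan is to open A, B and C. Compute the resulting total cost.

Total cost: 4157

Each zone is assigned to its cheapest site among the open ones.
{A, B, C}: C1→B 7·25=175, C2→C 3·23=69, C3→A 9·22=198, C4→A 4·25=100, C5→C 6·23=138, C6→A 4·16=64, C7→A 10·17=170. Service 914; fixed 3243; total 4157.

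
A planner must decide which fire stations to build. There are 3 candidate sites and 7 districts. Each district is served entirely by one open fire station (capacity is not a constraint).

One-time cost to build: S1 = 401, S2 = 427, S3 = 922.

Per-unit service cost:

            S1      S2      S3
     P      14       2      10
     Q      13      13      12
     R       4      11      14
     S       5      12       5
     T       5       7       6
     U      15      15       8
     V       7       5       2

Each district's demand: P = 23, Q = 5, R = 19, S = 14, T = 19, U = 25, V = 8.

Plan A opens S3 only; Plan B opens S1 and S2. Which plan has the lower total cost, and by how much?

Plan B is cheaper by 283.

Plan A: {S3}: P→S3 10·23=230, Q→S3 12·5=60, R→S3 14·19=266, S→S3 5·14=70, T→S3 6·19=114, U→S3 8·25=200, V→S3 2·8=16. Service 956; fixed 922; total 1878.
Plan B: {S1, S2}: P→S2 2·23=46, Q→S1 13·5=65, R→S1 4·19=76, S→S1 5·14=70, T→S1 5·19=95, U→S1 15·25=375, V→S2 5·8=40. Service 767; fixed 828; total 1595.
Difference: |1878 − 1595| = 283.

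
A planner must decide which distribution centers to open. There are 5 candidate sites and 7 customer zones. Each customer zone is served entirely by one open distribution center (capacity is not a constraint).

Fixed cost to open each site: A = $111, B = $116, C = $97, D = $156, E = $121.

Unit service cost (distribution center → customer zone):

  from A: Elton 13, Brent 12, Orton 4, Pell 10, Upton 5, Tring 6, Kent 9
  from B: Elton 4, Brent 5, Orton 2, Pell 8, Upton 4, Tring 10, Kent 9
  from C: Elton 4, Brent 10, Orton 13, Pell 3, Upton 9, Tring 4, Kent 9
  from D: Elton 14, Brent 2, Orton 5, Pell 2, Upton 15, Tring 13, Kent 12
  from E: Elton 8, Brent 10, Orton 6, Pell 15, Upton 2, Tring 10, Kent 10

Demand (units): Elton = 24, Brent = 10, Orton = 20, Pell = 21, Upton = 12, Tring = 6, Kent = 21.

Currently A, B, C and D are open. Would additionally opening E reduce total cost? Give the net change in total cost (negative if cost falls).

Current service cost with {A, B, C, D}: 459.
Adding E: each customer zone re-picks its cheapest; new service cost 435, saving 24.
Extra fixed cost: 121. Net change = 121 − 24 = 97.
(Totals: 939 → 1036.)

No — net change +97 (cost rises by 97).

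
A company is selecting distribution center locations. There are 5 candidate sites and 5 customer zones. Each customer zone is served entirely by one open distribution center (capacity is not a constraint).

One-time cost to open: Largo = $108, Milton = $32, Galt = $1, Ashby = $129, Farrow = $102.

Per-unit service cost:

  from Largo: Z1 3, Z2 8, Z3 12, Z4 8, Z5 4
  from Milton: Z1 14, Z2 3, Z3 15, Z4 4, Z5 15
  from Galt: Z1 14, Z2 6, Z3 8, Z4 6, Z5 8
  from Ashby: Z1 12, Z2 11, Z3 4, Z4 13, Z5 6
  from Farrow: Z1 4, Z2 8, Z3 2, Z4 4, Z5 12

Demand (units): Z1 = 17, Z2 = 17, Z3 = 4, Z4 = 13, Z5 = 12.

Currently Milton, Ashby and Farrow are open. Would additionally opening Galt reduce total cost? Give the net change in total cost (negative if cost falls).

No — net change +1 (cost rises by 1).

Current service cost with {Milton, Ashby, Farrow}: 251.
Adding Galt: each customer zone re-picks its cheapest; new service cost 251, saving 0.
Extra fixed cost: 1. Net change = 1 − 0 = 1.
(Totals: 514 → 515.)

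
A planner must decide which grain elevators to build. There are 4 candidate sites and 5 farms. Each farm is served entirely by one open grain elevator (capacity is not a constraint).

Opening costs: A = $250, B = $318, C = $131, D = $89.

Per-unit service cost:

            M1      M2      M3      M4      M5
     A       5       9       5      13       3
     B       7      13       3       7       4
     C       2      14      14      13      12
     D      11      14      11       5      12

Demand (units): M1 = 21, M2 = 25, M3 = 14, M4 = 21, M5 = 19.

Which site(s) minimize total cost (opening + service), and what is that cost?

Open A and D; minimum total cost 901.

For any fixed open set, each farm goes to its cheapest open site; total = fixed + service.
{A, D}: M1→A 5·21=105, M2→A 9·25=225, M3→A 5·14=70, M4→D 5·21=105, M5→A 3·19=57. Service 562; fixed 339; total 901.
{A, C, D}: service 499 + fixed 470 = 969
{A}: M1→A 5·21=105, M2→A 9·25=225, M3→A 5·14=70, M4→A 13·21=273, M5→A 3·19=57. Service 730; fixed 250; total 980.
{A, B, C, D}: service 471 + fixed 788 = 1259
No other subset beats 901.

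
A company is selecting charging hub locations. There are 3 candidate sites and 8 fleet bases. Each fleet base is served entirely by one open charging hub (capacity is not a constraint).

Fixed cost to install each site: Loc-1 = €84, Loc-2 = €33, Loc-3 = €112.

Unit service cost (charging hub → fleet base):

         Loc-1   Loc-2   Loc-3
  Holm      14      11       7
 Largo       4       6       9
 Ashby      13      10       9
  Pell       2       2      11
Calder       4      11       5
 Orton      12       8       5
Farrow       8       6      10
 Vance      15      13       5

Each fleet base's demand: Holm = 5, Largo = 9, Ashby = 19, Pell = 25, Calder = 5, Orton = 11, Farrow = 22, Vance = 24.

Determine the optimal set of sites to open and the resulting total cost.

For any fixed open set, each fleet base goes to its cheapest open site; total = fixed + service.
{Loc-2, Loc-3}: Holm→Loc-3 7·5=35, Largo→Loc-2 6·9=54, Ashby→Loc-3 9·19=171, Pell→Loc-2 2·25=50, Calder→Loc-3 5·5=25, Orton→Loc-3 5·11=55, Farrow→Loc-2 6·22=132, Vance→Loc-3 5·24=120. Service 642; fixed 145; total 787.
{Loc-1, Loc-2, Loc-3}: Holm→Loc-3 7·5=35, Largo→Loc-1 4·9=36, Ashby→Loc-3 9·19=171, Pell→Loc-1 2·25=50, Calder→Loc-1 4·5=20, Orton→Loc-3 5·11=55, Farrow→Loc-2 6·22=132, Vance→Loc-3 5·24=120. Service 619; fixed 229; total 848.
{Loc-1, Loc-3}: service 663 + fixed 196 = 859
{Loc-2}: Holm→Loc-2 11·5=55, Largo→Loc-2 6·9=54, Ashby→Loc-2 10·19=190, Pell→Loc-2 2·25=50, Calder→Loc-2 11·5=55, Orton→Loc-2 8·11=88, Farrow→Loc-2 6·22=132, Vance→Loc-2 13·24=312. Service 936; fixed 33; total 969.
No other subset beats 787.

Open Loc-2 and Loc-3; minimum total cost 787.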